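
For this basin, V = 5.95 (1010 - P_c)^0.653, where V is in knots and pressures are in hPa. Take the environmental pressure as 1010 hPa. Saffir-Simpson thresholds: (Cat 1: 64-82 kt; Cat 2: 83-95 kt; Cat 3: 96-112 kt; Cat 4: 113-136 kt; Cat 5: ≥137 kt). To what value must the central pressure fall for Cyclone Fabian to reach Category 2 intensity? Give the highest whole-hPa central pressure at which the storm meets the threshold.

Category 2 begins at V = 83 kt.
Required ΔP = (83/5.95)^(1/0.653) = 13.950^1.531 ≈ 56.59 hPa.
P_c ≤ 1010 − 56.59 = 953.41, so the highest integer P_c is 953 hPa.

953 hPa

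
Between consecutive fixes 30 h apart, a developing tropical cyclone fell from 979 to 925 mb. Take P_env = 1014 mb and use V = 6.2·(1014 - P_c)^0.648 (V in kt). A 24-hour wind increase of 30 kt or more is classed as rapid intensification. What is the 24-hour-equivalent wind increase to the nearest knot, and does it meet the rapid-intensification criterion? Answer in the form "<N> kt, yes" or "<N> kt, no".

41 kt, yes

V₁: ΔP = 35, V ≈ 6.2 × 35^0.648 ≈ 62.08 kt.
V₂: ΔP = 89, V ≈ 6.2 × 89^0.648 ≈ 113.66 kt.
ΔV over 30 h = 51.58 kt → 24 h equivalent = 51.58 × 24/30 ≈ 41.26 kt.
41 kt ≥ 30 kt ⇒ rapid intensification.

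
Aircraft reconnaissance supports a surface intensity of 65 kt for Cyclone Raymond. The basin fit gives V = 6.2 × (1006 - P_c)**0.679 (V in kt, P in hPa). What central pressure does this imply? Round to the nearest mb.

974 mb

ΔP = (V / 6.2)^(1/0.679) = (65/6.2)^1.473.
65/6.2 = 10.484; 10.484^1.473 ≈ 31.84 mb.
P_c = 1006 − 31.84 = 974.16 ≈ 974 mb.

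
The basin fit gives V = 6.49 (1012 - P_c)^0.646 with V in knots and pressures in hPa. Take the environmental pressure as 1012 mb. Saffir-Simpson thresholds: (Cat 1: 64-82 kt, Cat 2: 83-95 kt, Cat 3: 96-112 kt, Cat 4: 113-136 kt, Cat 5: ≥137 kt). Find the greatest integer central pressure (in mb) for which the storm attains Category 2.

Category 2 begins at V = 83 kt.
Required ΔP = (83/6.49)^(1/0.646) = 12.789^1.548 ≈ 51.68 mb.
P_c ≤ 1012 − 51.68 = 960.32, so the highest integer P_c is 960 mb.

960 mb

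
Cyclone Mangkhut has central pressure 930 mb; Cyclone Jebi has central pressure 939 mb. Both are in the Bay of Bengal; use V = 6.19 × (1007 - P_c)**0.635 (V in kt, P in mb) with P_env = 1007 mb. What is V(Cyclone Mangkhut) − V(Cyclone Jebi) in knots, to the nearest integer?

Cyclone Mangkhut: ΔP = 77; V ≈ 6.19 × 77^0.635 ≈ 97.64 kt.
Cyclone Jebi: ΔP = 68; V ≈ 6.19 × 68^0.635 ≈ 90.23 kt.
Difference ≈ 97.64 − 90.23 = 7.41 → 7 kt.

7 kt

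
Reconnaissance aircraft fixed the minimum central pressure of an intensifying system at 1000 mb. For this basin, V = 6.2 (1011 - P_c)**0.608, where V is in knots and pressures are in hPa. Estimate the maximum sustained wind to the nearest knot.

27 kt

ΔP = 1011 − 1000 = 11 mb.
11^0.608 ≈ 4.297.
V ≈ 6.2 × 4.297 ≈ 26.6 kt.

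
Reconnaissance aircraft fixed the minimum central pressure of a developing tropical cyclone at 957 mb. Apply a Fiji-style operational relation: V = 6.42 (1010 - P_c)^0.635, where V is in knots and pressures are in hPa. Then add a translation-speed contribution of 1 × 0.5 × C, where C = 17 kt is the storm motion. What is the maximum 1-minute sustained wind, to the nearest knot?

ΔP = 1010 − 957 = 53 mb.
53^0.635 ≈ 12.443.
V ≈ 6.42 × 12.443 ≈ 79.9 kt.
Translation term: 1 × 0.5 × 17 = 8.5 kt.
Corrected V ≈ 88.4 kt → 88 kt.

88 kt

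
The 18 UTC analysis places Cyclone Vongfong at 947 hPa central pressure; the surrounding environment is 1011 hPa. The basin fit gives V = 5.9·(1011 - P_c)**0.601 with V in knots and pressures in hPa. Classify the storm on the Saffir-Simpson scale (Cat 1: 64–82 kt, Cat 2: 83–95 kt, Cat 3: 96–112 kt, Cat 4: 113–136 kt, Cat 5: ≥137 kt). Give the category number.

1

ΔP = 1011 − 947 = 64 hPa.
V ≈ 5.9 × 64^0.601 = 5.9 × 12.18 ≈ 72 kt.
72 kt falls in the Category 1 band.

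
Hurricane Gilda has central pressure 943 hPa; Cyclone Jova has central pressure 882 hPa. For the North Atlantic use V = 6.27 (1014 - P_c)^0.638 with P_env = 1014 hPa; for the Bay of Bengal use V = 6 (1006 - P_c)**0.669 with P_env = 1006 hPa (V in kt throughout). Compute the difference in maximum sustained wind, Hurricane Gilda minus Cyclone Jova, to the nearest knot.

-56 kt

Hurricane Gilda: ΔP = 71; V ≈ 6.27 × 71^0.638 ≈ 95.14 kt.
Cyclone Jova: ΔP = 124; V ≈ 6 × 124^0.669 ≈ 150.89 kt.
Difference ≈ 95.14 − 150.89 = -55.75 → -56 kt.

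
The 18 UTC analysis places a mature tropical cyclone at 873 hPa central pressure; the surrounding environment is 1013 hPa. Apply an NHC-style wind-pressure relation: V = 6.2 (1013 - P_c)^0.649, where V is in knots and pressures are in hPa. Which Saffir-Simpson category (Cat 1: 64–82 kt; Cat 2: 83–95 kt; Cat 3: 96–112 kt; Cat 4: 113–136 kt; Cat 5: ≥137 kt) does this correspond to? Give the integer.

ΔP = 1013 − 873 = 140 hPa.
V ≈ 6.2 × 140^0.649 = 6.2 × 24.71 ≈ 153 kt.
153 kt falls in the Category 5 band.

5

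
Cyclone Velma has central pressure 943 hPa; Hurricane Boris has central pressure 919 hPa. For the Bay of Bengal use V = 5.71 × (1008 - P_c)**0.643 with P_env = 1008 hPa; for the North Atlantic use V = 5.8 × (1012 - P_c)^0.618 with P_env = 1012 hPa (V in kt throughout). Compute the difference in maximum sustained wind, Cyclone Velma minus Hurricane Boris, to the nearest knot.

-12 kt

Cyclone Velma: ΔP = 65; V ≈ 5.71 × 65^0.643 ≈ 83.63 kt.
Hurricane Boris: ΔP = 93; V ≈ 5.8 × 93^0.618 ≈ 95.49 kt.
Difference ≈ 83.63 − 95.49 = -11.86 → -12 kt.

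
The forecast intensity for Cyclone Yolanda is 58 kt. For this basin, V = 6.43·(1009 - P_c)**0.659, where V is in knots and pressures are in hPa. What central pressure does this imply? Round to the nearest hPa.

ΔP = (V / 6.43)^(1/0.659) = (58/6.43)^1.517.
58/6.43 = 9.020; 9.020^1.517 ≈ 28.15 hPa.
P_c = 1009 − 28.15 = 980.85 ≈ 981 hPa.

981 hPa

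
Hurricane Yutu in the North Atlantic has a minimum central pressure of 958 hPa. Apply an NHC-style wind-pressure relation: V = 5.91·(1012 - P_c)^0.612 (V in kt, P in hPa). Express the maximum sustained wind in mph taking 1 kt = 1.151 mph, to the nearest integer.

78 mph

ΔP = 1012 − 958 = 54 hPa.
V ≈ 5.91 × 54^0.612 = 5.91 × 11.487 ≈ 67.891 kt.
67.891 × 1.151 ≈ 78.14 mph → 78 mph.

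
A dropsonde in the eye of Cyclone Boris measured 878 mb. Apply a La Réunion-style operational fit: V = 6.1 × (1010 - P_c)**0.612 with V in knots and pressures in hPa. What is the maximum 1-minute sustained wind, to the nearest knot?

ΔP = 1010 − 878 = 132 mb.
132^0.612 ≈ 19.851.
V ≈ 6.1 × 19.851 ≈ 121.1 kt.

121 kt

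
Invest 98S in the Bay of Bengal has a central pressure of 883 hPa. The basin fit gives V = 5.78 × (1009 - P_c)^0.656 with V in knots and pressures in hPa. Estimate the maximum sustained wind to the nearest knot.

ΔP = 1009 − 883 = 126 hPa.
126^0.656 ≈ 23.869.
V ≈ 5.78 × 23.869 ≈ 138.0 kt.

138 kt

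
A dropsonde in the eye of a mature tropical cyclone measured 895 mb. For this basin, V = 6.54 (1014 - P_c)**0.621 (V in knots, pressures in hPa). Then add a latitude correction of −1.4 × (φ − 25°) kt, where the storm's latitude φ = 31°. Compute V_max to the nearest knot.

119 kt

ΔP = 1014 − 895 = 119 mb.
119^0.621 ≈ 19.450.
V ≈ 6.54 × 19.450 ≈ 127.2 kt.
Latitude correction: −1.4 × (31 − 25) = -8.4 kt.
Corrected V ≈ 118.8 kt → 119 kt.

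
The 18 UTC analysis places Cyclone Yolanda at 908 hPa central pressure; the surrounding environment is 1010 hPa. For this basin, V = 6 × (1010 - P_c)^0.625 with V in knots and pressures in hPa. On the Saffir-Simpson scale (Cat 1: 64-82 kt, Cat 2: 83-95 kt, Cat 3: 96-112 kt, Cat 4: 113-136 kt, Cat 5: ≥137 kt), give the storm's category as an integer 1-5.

ΔP = 1010 − 908 = 102 hPa.
V ≈ 6 × 102^0.625 = 6 × 18.00 ≈ 108 kt.
108 kt falls in the Category 3 band.

3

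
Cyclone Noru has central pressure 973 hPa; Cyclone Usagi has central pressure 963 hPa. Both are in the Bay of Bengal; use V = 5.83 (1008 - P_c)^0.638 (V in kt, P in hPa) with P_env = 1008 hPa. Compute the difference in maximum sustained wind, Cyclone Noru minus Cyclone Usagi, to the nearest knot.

Cyclone Noru: ΔP = 35; V ≈ 5.83 × 35^0.638 ≈ 56.34 kt.
Cyclone Usagi: ΔP = 45; V ≈ 5.83 × 45^0.638 ≈ 66.13 kt.
Difference ≈ 56.34 − 66.13 = -9.79 → -10 kt.

-10 kt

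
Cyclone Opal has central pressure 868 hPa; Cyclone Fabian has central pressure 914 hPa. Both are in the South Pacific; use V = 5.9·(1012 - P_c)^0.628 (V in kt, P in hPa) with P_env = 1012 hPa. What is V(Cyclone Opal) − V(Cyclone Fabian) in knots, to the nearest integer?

Cyclone Opal: ΔP = 144; V ≈ 5.9 × 144^0.628 ≈ 133.75 kt.
Cyclone Fabian: ΔP = 98; V ≈ 5.9 × 98^0.628 ≈ 105.04 kt.
Difference ≈ 133.75 − 105.04 = 28.71 → 29 kt.

29 kt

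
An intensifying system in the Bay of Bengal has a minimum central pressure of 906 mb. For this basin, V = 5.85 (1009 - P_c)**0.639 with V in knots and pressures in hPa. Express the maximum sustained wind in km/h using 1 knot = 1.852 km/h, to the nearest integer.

209 km/h

ΔP = 1009 − 906 = 103 mb.
V ≈ 5.85 × 103^0.639 = 5.85 × 19.329 ≈ 113.073 kt.
113.073 × 1.852 ≈ 209.41 km/h → 209 km/h.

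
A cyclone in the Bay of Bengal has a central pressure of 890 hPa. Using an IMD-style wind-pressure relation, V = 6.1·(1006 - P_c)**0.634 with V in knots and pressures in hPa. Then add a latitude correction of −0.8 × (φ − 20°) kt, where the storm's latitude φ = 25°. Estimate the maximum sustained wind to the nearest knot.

120 kt

ΔP = 1006 − 890 = 116 hPa.
116^0.634 ≈ 20.364.
V ≈ 6.1 × 20.364 ≈ 124.2 kt.
Latitude correction: −0.8 × (25 − 20) = -4 kt.
Corrected V ≈ 120.2 kt → 120 kt.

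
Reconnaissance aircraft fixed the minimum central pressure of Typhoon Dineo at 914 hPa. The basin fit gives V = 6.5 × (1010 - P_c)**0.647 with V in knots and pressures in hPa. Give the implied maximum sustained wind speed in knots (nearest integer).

125 kt

ΔP = 1010 − 914 = 96 hPa.
96^0.647 ≈ 19.166.
V ≈ 6.5 × 19.166 ≈ 124.6 kt.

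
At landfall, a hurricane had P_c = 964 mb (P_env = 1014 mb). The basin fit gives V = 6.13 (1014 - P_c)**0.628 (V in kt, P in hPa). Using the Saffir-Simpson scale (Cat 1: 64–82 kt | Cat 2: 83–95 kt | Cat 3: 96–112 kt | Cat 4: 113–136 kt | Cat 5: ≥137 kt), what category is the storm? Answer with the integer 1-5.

ΔP = 1014 − 964 = 50 mb.
V ≈ 6.13 × 50^0.628 = 6.13 × 11.67 ≈ 72 kt.
72 kt falls in the Category 1 band.

1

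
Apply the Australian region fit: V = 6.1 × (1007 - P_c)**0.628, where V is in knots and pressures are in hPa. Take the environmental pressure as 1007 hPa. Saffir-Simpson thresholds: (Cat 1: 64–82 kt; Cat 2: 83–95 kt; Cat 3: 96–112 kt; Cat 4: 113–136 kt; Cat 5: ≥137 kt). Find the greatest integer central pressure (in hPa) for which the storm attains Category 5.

865 hPa

Category 5 begins at V = 137 kt.
Required ΔP = (137/6.1)^(1/0.628) = 22.459^1.592 ≈ 141.87 hPa.
P_c ≤ 1007 − 141.87 = 865.13, so the highest integer P_c is 865 hPa.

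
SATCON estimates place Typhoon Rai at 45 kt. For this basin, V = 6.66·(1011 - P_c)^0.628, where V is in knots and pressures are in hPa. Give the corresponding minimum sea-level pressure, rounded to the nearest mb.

990 mb

ΔP = (V / 6.66)^(1/0.628) = (45/6.66)^1.592.
45/6.66 = 6.757; 6.757^1.592 ≈ 20.95 mb.
P_c = 1011 − 20.95 = 990.05 ≈ 990 mb.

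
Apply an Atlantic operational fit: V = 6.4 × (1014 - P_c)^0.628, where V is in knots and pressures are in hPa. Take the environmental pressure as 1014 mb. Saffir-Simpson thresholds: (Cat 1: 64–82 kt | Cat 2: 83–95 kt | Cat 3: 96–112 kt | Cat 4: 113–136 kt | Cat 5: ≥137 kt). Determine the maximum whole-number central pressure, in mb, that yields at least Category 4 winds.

Category 4 begins at V = 113 kt.
Required ΔP = (113/6.4)^(1/0.628) = 17.656^1.592 ≈ 96.72 mb.
P_c ≤ 1014 − 96.72 = 917.28, so the highest integer P_c is 917 mb.

917 mb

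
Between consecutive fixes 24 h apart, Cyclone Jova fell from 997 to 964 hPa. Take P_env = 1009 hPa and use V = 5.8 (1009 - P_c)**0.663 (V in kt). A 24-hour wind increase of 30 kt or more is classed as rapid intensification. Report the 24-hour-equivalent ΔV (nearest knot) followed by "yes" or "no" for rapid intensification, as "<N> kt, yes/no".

V₁: ΔP = 12, V ≈ 5.8 × 12^0.663 ≈ 30.12 kt.
V₂: ΔP = 45, V ≈ 5.8 × 45^0.663 ≈ 72.36 kt.
ΔV over 24 h = 42.24 kt → 24 h equivalent = 42.24 × 24/24 ≈ 42.24 kt.
42 kt ≥ 30 kt ⇒ rapid intensification.

42 kt, yes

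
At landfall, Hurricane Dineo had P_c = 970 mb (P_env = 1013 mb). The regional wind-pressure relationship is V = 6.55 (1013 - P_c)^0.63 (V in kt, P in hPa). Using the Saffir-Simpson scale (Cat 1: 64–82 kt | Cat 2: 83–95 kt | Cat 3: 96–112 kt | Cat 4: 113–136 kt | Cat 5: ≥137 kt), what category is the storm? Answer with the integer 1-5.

1

ΔP = 1013 − 970 = 43 mb.
V ≈ 6.55 × 43^0.63 = 6.55 × 10.69 ≈ 70 kt.
70 kt falls in the Category 1 band.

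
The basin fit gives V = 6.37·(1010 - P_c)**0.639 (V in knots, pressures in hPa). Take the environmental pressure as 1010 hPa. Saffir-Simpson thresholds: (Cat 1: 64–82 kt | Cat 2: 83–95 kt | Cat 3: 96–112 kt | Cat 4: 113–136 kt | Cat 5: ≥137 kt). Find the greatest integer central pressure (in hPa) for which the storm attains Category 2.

954 hPa

Category 2 begins at V = 83 kt.
Required ΔP = (83/6.37)^(1/0.639) = 13.030^1.565 ≈ 55.57 hPa.
P_c ≤ 1010 − 55.57 = 954.43, so the highest integer P_c is 954 hPa.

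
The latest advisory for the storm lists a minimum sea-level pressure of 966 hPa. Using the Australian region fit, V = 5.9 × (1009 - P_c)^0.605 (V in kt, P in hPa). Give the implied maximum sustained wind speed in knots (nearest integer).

ΔP = 1009 − 966 = 43 hPa.
43^0.605 ≈ 9.733.
V ≈ 5.9 × 9.733 ≈ 57.4 kt.

57 kt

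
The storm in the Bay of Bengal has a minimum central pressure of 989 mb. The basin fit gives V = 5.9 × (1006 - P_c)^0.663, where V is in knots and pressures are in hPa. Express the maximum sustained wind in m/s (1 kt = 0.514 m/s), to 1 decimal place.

19.8 m/s

ΔP = 1006 − 989 = 17 mb.
V ≈ 5.9 × 17^0.663 = 5.9 × 6.543 ≈ 38.605 kt.
38.605 × 0.514 ≈ 19.84 m/s → 19.8 m/s.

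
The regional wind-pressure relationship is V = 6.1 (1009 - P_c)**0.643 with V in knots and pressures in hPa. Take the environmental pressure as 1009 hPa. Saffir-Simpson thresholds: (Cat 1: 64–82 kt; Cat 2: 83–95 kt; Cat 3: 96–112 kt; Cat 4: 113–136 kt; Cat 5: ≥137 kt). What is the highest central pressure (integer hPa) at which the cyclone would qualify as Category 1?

970 hPa

Category 1 begins at V = 64 kt.
Required ΔP = (64/6.1)^(1/0.643) = 10.492^1.555 ≈ 38.69 hPa.
P_c ≤ 1009 − 38.69 = 970.31, so the highest integer P_c is 970 hPa.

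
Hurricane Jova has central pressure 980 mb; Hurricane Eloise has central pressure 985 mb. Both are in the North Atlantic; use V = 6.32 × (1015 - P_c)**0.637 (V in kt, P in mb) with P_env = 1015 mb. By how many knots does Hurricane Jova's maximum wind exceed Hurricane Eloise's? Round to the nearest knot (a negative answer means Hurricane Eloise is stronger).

Hurricane Jova: ΔP = 35; V ≈ 6.32 × 35^0.637 ≈ 60.85 kt.
Hurricane Eloise: ΔP = 30; V ≈ 6.32 × 30^0.637 ≈ 55.16 kt.
Difference ≈ 60.85 − 55.16 = 5.69 → 6 kt.

6 kt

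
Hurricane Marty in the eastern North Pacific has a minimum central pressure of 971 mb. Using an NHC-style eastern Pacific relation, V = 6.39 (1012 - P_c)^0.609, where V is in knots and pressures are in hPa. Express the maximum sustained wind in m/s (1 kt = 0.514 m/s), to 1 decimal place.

ΔP = 1012 − 971 = 41 mb.
V ≈ 6.39 × 41^0.609 = 6.39 × 9.598 ≈ 61.332 kt.
61.332 × 0.514 ≈ 31.52 m/s → 31.5 m/s.

31.5 m/s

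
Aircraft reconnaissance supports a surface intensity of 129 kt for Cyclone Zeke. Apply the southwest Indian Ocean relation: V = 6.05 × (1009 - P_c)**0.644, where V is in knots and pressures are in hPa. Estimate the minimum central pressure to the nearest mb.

ΔP = (V / 6.05)^(1/0.644) = (129/6.05)^1.553.
129/6.05 = 21.322; 21.322^1.553 ≈ 115.72 mb.
P_c = 1009 − 115.72 = 893.28 ≈ 893 mb.

893 mb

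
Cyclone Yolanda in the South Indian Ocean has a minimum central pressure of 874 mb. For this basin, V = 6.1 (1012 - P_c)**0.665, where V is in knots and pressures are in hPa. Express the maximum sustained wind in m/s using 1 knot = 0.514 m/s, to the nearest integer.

ΔP = 1012 − 874 = 138 mb.
V ≈ 6.1 × 138^0.665 = 6.1 × 26.486 ≈ 161.566 kt.
161.566 × 0.514 ≈ 83.04 m/s → 83 m/s.

83 m/s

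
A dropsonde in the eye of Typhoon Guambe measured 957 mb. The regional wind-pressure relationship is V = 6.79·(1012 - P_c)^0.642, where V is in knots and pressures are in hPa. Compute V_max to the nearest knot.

89 kt

ΔP = 1012 − 957 = 55 mb.
55^0.642 ≈ 13.101.
V ≈ 6.79 × 13.101 ≈ 89.0 kt.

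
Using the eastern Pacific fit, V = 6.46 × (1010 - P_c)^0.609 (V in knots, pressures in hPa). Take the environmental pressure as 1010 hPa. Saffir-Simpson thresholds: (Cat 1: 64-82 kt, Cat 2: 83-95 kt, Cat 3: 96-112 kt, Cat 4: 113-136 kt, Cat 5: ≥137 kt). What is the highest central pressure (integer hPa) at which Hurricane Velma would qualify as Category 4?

Category 4 begins at V = 113 kt.
Required ΔP = (113/6.46)^(1/0.609) = 17.492^1.642 ≈ 109.85 hPa.
P_c ≤ 1010 − 109.85 = 900.15, so the highest integer P_c is 900 hPa.

900 hPa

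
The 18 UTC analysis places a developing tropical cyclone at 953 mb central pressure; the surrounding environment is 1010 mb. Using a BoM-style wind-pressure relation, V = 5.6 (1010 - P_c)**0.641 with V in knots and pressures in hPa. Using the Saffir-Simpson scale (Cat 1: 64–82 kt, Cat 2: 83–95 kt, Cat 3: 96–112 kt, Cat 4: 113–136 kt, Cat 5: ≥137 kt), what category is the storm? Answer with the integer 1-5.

ΔP = 1010 − 953 = 57 mb.
V ≈ 5.6 × 57^0.641 = 5.6 × 13.35 ≈ 75 kt.
75 kt falls in the Category 1 band.

1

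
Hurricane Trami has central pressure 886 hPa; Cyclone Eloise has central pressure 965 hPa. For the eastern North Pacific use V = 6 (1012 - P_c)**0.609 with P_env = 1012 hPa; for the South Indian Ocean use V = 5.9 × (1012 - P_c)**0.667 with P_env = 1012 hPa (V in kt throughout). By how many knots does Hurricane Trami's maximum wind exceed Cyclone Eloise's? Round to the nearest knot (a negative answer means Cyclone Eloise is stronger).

37 kt

Hurricane Trami: ΔP = 126; V ≈ 6 × 126^0.609 ≈ 114.10 kt.
Cyclone Eloise: ΔP = 47; V ≈ 5.9 × 47^0.667 ≈ 76.94 kt.
Difference ≈ 114.10 − 76.94 = 37.16 → 37 kt.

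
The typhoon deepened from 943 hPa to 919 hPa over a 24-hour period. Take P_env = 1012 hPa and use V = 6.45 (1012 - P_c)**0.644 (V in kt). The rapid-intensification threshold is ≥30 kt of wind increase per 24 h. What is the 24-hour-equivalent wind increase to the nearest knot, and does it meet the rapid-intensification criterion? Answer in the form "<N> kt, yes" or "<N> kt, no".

21 kt, no

V₁: ΔP = 69, V ≈ 6.45 × 69^0.644 ≈ 98.58 kt.
V₂: ΔP = 93, V ≈ 6.45 × 93^0.644 ≈ 119.47 kt.
ΔV over 24 h = 20.89 kt → 24 h equivalent = 20.89 × 24/24 ≈ 20.89 kt.
21 kt < 30 kt ⇒ not rapid intensification.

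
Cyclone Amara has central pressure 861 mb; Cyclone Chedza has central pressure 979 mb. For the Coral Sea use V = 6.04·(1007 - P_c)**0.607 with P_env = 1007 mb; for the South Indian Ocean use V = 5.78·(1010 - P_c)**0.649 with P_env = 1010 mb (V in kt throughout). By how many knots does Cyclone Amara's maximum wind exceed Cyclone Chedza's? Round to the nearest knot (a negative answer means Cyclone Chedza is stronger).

71 kt

Cyclone Amara: ΔP = 146; V ≈ 6.04 × 146^0.607 ≈ 124.39 kt.
Cyclone Chedza: ΔP = 31; V ≈ 5.78 × 31^0.649 ≈ 53.68 kt.
Difference ≈ 124.39 − 53.68 = 70.71 → 71 kt.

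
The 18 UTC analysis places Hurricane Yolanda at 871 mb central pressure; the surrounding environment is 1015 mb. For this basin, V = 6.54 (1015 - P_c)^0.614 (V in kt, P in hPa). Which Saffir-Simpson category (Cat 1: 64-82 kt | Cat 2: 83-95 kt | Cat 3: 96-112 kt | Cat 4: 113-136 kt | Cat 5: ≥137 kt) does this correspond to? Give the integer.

ΔP = 1015 − 871 = 144 mb.
V ≈ 6.54 × 144^0.614 = 6.54 × 21.15 ≈ 138 kt.
138 kt falls in the Category 5 band.

5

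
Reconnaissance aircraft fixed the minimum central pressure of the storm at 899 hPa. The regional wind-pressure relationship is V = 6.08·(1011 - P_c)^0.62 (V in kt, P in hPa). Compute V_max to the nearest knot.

113 kt

ΔP = 1011 − 899 = 112 hPa.
112^0.62 ≈ 18.643.
V ≈ 6.08 × 18.643 ≈ 113.3 kt.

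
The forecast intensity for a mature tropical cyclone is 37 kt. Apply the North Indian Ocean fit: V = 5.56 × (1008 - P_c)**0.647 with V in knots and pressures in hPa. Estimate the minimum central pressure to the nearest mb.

989 mb

ΔP = (V / 5.56)^(1/0.647) = (37/5.56)^1.546.
37/5.56 = 6.655; 6.655^1.546 ≈ 18.72 mb.
P_c = 1008 − 18.72 = 989.28 ≈ 989 mb.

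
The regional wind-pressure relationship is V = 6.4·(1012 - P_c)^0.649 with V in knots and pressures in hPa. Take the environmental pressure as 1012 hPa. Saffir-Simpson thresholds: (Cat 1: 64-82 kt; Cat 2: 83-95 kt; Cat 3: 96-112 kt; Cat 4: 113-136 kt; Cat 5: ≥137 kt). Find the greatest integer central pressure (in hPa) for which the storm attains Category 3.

947 hPa

Category 3 begins at V = 96 kt.
Required ΔP = (96/6.4)^(1/0.649) = 15.000^1.541 ≈ 64.89 hPa.
P_c ≤ 1012 − 64.89 = 947.11, so the highest integer P_c is 947 hPa.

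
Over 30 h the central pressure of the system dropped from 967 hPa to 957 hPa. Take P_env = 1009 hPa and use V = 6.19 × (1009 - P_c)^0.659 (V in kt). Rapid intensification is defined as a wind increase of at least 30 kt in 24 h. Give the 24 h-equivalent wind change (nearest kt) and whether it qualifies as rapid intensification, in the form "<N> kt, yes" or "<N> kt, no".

V₁: ΔP = 42, V ≈ 6.19 × 42^0.659 ≈ 72.68 kt.
V₂: ΔP = 52, V ≈ 6.19 × 52^0.659 ≈ 83.66 kt.
ΔV over 30 h = 10.98 kt → 24 h equivalent = 10.98 × 24/30 ≈ 8.78 kt.
9 kt < 30 kt ⇒ not rapid intensification.

9 kt, no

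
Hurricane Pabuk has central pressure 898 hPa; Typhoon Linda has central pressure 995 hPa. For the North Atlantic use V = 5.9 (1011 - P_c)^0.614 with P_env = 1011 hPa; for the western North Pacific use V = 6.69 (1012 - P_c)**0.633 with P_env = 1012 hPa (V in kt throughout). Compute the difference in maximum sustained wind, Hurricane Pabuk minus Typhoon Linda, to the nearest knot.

Hurricane Pabuk: ΔP = 113; V ≈ 5.9 × 113^0.614 ≈ 107.51 kt.
Typhoon Linda: ΔP = 17; V ≈ 6.69 × 17^0.633 ≈ 40.21 kt.
Difference ≈ 107.51 − 40.21 = 67.30 → 67 kt.

67 kt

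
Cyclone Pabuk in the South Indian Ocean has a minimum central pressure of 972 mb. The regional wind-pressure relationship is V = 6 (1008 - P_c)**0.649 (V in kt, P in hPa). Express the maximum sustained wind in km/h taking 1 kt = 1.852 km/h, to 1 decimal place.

ΔP = 1008 − 972 = 36 mb.
V ≈ 6 × 36^0.649 = 6 × 10.234 ≈ 61.403 kt.
61.403 × 1.852 ≈ 113.72 km/h → 113.7 km/h.

113.7 km/h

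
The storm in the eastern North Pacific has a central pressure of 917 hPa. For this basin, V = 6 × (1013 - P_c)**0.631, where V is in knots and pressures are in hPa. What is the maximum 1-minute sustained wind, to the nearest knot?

107 kt

ΔP = 1013 − 917 = 96 hPa.
96^0.631 ≈ 17.816.
V ≈ 6 × 17.816 ≈ 106.9 kt.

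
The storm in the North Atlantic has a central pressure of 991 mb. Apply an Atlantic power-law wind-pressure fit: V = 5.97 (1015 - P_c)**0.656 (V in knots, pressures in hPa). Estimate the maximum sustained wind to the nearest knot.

ΔP = 1015 − 991 = 24 mb.
24^0.656 ≈ 8.043.
V ≈ 5.97 × 8.043 ≈ 48.0 kt.

48 kt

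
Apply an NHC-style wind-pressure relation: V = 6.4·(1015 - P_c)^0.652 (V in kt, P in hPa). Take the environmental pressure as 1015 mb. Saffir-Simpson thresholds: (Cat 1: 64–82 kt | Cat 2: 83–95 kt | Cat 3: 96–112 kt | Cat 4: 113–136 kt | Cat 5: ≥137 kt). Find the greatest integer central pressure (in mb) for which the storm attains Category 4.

933 mb

Category 4 begins at V = 113 kt.
Required ΔP = (113/6.4)^(1/0.652) = 17.656^1.534 ≈ 81.74 mb.
P_c ≤ 1015 − 81.74 = 933.26, so the highest integer P_c is 933 mb.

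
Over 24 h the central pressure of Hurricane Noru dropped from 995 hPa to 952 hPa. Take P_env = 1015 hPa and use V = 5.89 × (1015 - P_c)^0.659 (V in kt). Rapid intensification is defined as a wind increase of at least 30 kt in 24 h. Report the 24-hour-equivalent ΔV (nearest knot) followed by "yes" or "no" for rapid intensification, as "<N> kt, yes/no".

48 kt, yes

V₁: ΔP = 20, V ≈ 5.89 × 20^0.659 ≈ 42.41 kt.
V₂: ΔP = 63, V ≈ 5.89 × 63^0.659 ≈ 90.34 kt.
ΔV over 24 h = 47.93 kt → 24 h equivalent = 47.93 × 24/24 ≈ 47.93 kt.
48 kt ≥ 30 kt ⇒ rapid intensification.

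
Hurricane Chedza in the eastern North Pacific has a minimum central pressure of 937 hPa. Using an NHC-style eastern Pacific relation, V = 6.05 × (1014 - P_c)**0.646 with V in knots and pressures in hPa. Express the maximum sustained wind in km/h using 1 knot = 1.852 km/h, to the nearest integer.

185 km/h

ΔP = 1014 − 937 = 77 hPa.
V ≈ 6.05 × 77^0.646 = 6.05 × 16.545 ≈ 100.099 kt.
100.099 × 1.852 ≈ 185.38 km/h → 185 km/h.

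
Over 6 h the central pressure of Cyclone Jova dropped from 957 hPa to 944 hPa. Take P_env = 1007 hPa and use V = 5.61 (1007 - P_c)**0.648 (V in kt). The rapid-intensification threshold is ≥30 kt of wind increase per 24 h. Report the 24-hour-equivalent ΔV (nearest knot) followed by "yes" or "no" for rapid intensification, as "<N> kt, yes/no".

V₁: ΔP = 50, V ≈ 5.61 × 50^0.648 ≈ 70.78 kt.
V₂: ΔP = 63, V ≈ 5.61 × 63^0.648 ≈ 82.21 kt.
ΔV over 6 h = 11.43 kt → 24 h equivalent = 11.43 × 24/6 ≈ 45.72 kt.
46 kt ≥ 30 kt ⇒ rapid intensification.

46 kt, yes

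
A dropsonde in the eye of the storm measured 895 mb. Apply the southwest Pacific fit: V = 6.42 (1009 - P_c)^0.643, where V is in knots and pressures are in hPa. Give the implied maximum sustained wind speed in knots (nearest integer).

135 kt

ΔP = 1009 − 895 = 114 mb.
114^0.643 ≈ 21.018.
V ≈ 6.42 × 21.018 ≈ 134.9 kt.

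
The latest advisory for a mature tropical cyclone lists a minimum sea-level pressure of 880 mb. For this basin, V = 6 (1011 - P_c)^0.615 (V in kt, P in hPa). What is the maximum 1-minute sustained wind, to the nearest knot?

120 kt

ΔP = 1011 − 880 = 131 mb.
131^0.615 ≈ 20.050.
V ≈ 6 × 20.050 ≈ 120.3 kt.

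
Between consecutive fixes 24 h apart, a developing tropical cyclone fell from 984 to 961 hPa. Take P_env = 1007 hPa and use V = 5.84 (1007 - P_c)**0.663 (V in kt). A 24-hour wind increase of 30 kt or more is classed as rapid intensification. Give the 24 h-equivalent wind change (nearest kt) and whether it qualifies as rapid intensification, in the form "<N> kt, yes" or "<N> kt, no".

27 kt, no

V₁: ΔP = 23, V ≈ 5.84 × 23^0.663 ≈ 46.69 kt.
V₂: ΔP = 46, V ≈ 5.84 × 46^0.663 ≈ 73.93 kt.
ΔV over 24 h = 27.24 kt → 24 h equivalent = 27.24 × 24/24 ≈ 27.24 kt.
27 kt < 30 kt ⇒ not rapid intensification.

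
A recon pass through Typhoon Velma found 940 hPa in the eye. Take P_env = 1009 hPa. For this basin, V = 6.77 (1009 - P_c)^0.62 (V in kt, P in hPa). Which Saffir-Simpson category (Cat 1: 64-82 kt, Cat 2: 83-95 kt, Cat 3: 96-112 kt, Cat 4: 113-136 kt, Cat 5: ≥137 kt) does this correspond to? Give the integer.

2

ΔP = 1009 − 940 = 69 hPa.
V ≈ 6.77 × 69^0.62 = 6.77 × 13.81 ≈ 93 kt.
93 kt falls in the Category 2 band.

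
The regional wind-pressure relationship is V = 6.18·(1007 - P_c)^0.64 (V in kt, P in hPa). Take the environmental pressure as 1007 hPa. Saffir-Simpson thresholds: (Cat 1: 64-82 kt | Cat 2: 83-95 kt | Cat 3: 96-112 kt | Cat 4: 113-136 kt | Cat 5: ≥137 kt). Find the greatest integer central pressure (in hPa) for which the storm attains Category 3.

934 hPa

Category 3 begins at V = 96 kt.
Required ΔP = (96/6.18)^(1/0.64) = 15.534^1.562 ≈ 72.67 hPa.
P_c ≤ 1007 − 72.67 = 934.33, so the highest integer P_c is 934 hPa.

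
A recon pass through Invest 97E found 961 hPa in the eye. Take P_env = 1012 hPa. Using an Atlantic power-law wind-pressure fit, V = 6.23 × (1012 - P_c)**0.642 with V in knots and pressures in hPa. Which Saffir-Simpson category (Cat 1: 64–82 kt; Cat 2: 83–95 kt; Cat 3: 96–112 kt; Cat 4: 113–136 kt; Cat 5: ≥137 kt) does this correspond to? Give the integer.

ΔP = 1012 − 961 = 51 hPa.
V ≈ 6.23 × 51^0.642 = 6.23 × 12.48 ≈ 78 kt.
78 kt falls in the Category 1 band.

1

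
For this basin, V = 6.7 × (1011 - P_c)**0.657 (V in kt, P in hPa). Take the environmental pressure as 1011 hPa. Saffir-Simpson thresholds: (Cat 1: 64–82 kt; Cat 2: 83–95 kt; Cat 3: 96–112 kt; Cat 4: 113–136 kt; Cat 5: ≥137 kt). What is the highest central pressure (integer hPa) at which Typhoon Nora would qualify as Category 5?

Category 5 begins at V = 137 kt.
Required ΔP = (137/6.7)^(1/0.657) = 20.448^1.522 ≈ 98.83 hPa.
P_c ≤ 1011 − 98.83 = 912.17, so the highest integer P_c is 912 hPa.

912 hPa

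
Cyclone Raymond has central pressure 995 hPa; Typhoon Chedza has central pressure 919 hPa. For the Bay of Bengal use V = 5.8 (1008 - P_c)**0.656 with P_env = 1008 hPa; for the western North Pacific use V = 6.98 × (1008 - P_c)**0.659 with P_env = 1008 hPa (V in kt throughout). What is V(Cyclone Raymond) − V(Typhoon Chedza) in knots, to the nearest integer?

Cyclone Raymond: ΔP = 13; V ≈ 5.8 × 13^0.656 ≈ 31.20 kt.
Typhoon Chedza: ΔP = 89; V ≈ 6.98 × 89^0.659 ≈ 134.43 kt.
Difference ≈ 31.20 − 134.43 = -103.23 → -103 kt.

-103 kt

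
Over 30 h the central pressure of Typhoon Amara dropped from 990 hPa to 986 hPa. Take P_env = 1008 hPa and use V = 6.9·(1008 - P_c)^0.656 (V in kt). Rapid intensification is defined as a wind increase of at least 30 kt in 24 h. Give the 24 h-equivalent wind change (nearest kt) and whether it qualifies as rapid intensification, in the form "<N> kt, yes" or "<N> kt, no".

5 kt, no

V₁: ΔP = 18, V ≈ 6.9 × 18^0.656 ≈ 45.95 kt.
V₂: ΔP = 22, V ≈ 6.9 × 22^0.656 ≈ 52.42 kt.
ΔV over 30 h = 6.47 kt → 24 h equivalent = 6.47 × 24/30 ≈ 5.18 kt.
5 kt < 30 kt ⇒ not rapid intensification.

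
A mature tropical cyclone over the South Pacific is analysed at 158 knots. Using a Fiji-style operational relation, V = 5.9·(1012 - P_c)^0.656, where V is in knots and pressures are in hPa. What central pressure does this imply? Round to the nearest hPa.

ΔP = (V / 5.9)^(1/0.656) = (158/5.9)^1.524.
158/5.9 = 26.780; 26.780^1.524 ≈ 150.15 hPa.
P_c = 1012 − 150.15 = 861.85 ≈ 862 hPa.

862 hPa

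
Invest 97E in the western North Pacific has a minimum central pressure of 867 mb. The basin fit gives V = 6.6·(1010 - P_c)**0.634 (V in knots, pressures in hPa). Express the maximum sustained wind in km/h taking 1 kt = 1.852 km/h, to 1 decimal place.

284.2 km/h

ΔP = 1010 − 867 = 143 mb.
V ≈ 6.6 × 143^0.634 = 6.6 × 23.253 ≈ 153.471 kt.
153.471 × 1.852 ≈ 284.23 km/h → 284.2 km/h.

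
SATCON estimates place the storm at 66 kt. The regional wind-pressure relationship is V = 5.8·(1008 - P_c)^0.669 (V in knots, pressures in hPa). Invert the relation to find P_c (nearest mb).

ΔP = (V / 5.8)^(1/0.669) = (66/5.8)^1.495.
66/5.8 = 11.379; 11.379^1.495 ≈ 37.90 mb.
P_c = 1008 − 37.90 = 970.10 ≈ 970 mb.

970 mb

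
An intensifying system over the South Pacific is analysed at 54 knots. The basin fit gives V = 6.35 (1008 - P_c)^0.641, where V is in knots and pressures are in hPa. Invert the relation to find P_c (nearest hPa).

980 hPa

ΔP = (V / 6.35)^(1/0.641) = (54/6.35)^1.560.
54/6.35 = 8.504; 8.504^1.560 ≈ 28.20 hPa.
P_c = 1008 − 28.20 = 979.80 ≈ 980 hPa.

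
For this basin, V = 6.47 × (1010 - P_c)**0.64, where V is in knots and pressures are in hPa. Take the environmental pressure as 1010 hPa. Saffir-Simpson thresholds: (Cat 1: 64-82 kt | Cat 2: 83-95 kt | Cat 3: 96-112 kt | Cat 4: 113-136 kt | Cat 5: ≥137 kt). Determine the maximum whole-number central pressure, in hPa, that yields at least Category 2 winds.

Category 2 begins at V = 83 kt.
Required ΔP = (83/6.47)^(1/0.64) = 12.828^1.562 ≈ 53.89 hPa.
P_c ≤ 1010 − 53.89 = 956.11, so the highest integer P_c is 956 hPa.

956 hPa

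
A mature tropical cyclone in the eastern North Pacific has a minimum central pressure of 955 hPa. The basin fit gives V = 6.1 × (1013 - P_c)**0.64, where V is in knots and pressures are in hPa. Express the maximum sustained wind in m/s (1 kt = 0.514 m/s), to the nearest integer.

ΔP = 1013 − 955 = 58 hPa.
V ≈ 6.1 × 58^0.64 = 6.1 × 13.446 ≈ 82.021 kt.
82.021 × 0.514 ≈ 42.16 m/s → 42 m/s.

42 m/s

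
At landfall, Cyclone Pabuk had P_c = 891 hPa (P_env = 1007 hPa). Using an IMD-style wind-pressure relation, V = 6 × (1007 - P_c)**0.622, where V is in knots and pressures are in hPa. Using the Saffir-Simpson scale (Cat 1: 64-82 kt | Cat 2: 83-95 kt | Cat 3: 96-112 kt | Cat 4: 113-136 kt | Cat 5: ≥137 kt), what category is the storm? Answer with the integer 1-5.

ΔP = 1007 − 891 = 116 hPa.
V ≈ 6 × 116^0.622 = 6 × 19.24 ≈ 115 kt.
115 kt falls in the Category 4 band.

4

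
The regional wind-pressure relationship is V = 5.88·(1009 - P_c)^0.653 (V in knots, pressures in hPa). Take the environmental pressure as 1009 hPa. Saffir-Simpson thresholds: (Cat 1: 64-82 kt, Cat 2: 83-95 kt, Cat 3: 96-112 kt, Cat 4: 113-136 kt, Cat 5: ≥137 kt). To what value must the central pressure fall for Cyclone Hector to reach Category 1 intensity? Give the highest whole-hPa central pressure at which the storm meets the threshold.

Category 1 begins at V = 64 kt.
Required ΔP = (64/5.88)^(1/0.653) = 10.884^1.531 ≈ 38.70 hPa.
P_c ≤ 1009 − 38.70 = 970.30, so the highest integer P_c is 970 hPa.

970 hPa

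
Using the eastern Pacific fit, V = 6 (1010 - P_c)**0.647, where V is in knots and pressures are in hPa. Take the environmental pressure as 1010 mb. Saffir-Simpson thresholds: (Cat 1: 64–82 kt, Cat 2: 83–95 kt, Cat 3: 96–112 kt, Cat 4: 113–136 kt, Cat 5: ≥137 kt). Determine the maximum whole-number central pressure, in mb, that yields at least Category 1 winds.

Category 1 begins at V = 64 kt.
Required ΔP = (64/6)^(1/0.647) = 10.667^1.546 ≈ 38.81 mb.
P_c ≤ 1010 − 38.81 = 971.19, so the highest integer P_c is 971 mb.

971 mb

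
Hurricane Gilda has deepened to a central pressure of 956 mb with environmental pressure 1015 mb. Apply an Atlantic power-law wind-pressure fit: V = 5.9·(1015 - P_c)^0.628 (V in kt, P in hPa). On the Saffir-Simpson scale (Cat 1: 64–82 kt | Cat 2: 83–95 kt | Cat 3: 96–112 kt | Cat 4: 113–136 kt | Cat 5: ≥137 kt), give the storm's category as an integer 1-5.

ΔP = 1015 − 956 = 59 mb.
V ≈ 5.9 × 59^0.628 = 5.9 × 12.94 ≈ 76 kt.
76 kt falls in the Category 1 band.

1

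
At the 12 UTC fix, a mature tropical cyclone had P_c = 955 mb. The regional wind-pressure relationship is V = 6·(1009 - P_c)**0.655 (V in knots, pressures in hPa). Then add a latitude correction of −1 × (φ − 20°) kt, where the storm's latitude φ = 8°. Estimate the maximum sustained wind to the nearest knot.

ΔP = 1009 − 955 = 54 mb.
54^0.655 ≈ 13.637.
V ≈ 6 × 13.637 ≈ 81.8 kt.
Latitude correction: −1 × (8 − 20) = 12 kt.
Corrected V ≈ 93.8 kt → 94 kt.

94 kt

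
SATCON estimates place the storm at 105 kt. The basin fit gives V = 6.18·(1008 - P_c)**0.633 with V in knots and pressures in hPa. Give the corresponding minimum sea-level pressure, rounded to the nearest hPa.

920 hPa

ΔP = (V / 6.18)^(1/0.633) = (105/6.18)^1.580.
105/6.18 = 16.990; 16.990^1.580 ≈ 87.79 hPa.
P_c = 1008 − 87.79 = 920.21 ≈ 920 hPa.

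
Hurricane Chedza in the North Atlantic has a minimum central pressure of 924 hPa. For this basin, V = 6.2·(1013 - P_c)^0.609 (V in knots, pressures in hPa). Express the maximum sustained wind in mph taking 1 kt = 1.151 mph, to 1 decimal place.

ΔP = 1013 − 924 = 89 hPa.
V ≈ 6.2 × 89^0.609 = 6.2 × 15.388 ≈ 95.405 kt.
95.405 × 1.151 ≈ 109.81 mph → 109.8 mph.

109.8 mph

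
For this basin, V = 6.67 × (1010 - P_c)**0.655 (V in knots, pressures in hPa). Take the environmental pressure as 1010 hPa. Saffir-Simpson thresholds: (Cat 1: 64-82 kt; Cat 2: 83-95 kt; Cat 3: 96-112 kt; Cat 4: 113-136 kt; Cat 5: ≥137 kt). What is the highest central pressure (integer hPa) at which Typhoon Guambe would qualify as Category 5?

909 hPa

Category 5 begins at V = 137 kt.
Required ΔP = (137/6.67)^(1/0.655) = 20.540^1.527 ≈ 100.92 hPa.
P_c ≤ 1010 − 100.92 = 909.08, so the highest integer P_c is 909 hPa.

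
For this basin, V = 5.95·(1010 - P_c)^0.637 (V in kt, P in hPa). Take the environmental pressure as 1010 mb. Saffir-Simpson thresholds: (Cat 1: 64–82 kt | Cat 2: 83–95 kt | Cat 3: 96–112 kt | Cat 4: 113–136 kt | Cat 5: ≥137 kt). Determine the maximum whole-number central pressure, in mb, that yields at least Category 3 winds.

931 mb

Category 3 begins at V = 96 kt.
Required ΔP = (96/5.95)^(1/0.637) = 16.134^1.570 ≈ 78.71 mb.
P_c ≤ 1010 − 78.71 = 931.29, so the highest integer P_c is 931 mb.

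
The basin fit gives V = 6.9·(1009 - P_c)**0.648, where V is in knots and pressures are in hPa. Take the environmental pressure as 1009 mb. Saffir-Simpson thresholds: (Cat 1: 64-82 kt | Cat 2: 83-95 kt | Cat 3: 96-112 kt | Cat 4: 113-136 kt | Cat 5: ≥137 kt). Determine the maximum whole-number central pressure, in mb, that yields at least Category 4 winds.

Category 4 begins at V = 113 kt.
Required ΔP = (113/6.9)^(1/0.648) = 16.377^1.543 ≈ 74.78 mb.
P_c ≤ 1009 − 74.78 = 934.22, so the highest integer P_c is 934 mb.

934 mb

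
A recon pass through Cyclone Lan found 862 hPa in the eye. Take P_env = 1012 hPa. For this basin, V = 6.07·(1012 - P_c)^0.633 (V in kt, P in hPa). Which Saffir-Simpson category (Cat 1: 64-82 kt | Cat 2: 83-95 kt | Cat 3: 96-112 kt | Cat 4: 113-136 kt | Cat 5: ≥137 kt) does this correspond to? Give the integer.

ΔP = 1012 − 862 = 150 hPa.
V ≈ 6.07 × 150^0.633 = 6.07 × 23.85 ≈ 145 kt.
145 kt falls in the Category 5 band.

5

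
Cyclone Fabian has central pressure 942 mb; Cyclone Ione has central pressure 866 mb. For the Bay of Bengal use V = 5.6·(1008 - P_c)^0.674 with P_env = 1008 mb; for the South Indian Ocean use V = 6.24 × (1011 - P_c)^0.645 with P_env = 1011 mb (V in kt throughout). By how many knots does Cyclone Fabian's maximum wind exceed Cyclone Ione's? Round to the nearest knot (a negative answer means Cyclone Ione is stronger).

-60 kt

Cyclone Fabian: ΔP = 66; V ≈ 5.6 × 66^0.674 ≈ 94.31 kt.
Cyclone Ione: ΔP = 145; V ≈ 6.24 × 145^0.645 ≈ 154.62 kt.
Difference ≈ 94.31 − 154.62 = -60.31 → -60 kt.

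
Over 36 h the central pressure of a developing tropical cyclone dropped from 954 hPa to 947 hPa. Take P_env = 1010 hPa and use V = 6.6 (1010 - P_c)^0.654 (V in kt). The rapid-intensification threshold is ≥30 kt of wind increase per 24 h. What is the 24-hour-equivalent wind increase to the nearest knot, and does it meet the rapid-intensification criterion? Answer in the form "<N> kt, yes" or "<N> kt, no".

5 kt, no

V₁: ΔP = 56, V ≈ 6.6 × 56^0.654 ≈ 91.80 kt.
V₂: ΔP = 63, V ≈ 6.6 × 63^0.654 ≈ 99.15 kt.
ΔV over 36 h = 7.35 kt → 24 h equivalent = 7.35 × 24/36 ≈ 4.90 kt.
5 kt < 30 kt ⇒ not rapid intensification.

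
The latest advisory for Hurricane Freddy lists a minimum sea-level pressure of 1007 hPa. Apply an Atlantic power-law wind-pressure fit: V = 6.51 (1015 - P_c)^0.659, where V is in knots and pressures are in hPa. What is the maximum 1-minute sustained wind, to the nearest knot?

26 kt

ΔP = 1015 − 1007 = 8 hPa.
8^0.659 ≈ 3.937.
V ≈ 6.51 × 3.937 ≈ 25.6 kt.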